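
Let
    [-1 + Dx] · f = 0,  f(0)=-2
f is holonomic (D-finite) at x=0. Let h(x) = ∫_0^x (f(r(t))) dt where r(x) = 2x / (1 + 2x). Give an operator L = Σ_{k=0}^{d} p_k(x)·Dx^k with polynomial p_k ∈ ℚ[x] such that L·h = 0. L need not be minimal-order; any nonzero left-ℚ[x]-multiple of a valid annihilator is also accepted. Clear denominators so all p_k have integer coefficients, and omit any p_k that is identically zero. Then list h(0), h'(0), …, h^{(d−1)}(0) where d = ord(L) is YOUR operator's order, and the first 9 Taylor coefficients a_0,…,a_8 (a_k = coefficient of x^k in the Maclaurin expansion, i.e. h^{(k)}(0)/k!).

f: a_k = -2, -2, -1, -1/3, -1/12, -1/60, -1/360, -1/2520, -1/20160, …
Change of var in L_f (x↦r) gives L₀.
∫: right-multiply L₀ by Dx.
L = -2·Dx + (1 + 4·x + 4·x^2)·Dx^2  (order 2).
h: a_k = 0, -2, -2, 4/3, -2/3, -4/15, 76/45, -1208/315, 2182/315, …
ICs: h(0) = 0, h′(0) = -2.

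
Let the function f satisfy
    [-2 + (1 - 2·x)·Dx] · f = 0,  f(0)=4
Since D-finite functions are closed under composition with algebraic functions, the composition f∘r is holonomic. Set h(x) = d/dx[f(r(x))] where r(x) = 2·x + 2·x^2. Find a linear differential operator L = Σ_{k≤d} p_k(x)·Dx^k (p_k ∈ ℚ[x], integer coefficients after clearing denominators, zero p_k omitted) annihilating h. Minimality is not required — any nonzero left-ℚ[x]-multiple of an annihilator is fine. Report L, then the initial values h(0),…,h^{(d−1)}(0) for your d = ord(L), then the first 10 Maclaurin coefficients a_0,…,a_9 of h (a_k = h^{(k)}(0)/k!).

f: a_k = 4, 8, 16, 32, 64, 128, 256, 512, 1024, 2048, …
h₀=f(r): pull back L_f along r ⇒ L₀.
Derive L from L₀ (diff closure).
L = (10 + 24·x + 24·x^2) + (-1 + 2·x + 12·x^2 + 8·x^3)·Dx  (order 1).
h: a_k = 16, 160, 1152, 7424, 44800, 259584, 1462272, 8069120, 43831296, 235151360, …
ICs: h(0) = 16.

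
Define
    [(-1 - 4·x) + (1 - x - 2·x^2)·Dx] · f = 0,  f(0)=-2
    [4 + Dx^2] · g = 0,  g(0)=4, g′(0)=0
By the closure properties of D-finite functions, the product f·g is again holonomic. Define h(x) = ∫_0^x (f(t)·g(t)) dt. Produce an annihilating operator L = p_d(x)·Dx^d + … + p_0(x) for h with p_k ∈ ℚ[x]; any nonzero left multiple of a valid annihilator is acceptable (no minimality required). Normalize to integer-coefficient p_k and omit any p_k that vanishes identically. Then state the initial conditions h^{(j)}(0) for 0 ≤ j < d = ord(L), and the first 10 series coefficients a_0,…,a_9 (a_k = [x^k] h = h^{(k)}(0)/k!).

f: a_k = -2, -2, -6, -10, -22, -42, -86, -170, -342, -682, …
g: a_k = 4, 0, -8, 0, 8/3, 0, -16/45, 0, 8/315, 0, …
Sym-product of L_f,L_g gives L₀ (≤ ord 2).
Integrate: L := L₀·Dx.
L = (4·x + 8·x^2)·Dx + (2 + 8·x)·Dx^2 + (-1 + x + 2·x^2)·Dx^3  (order 3).
h: a_k = 0, -8, -4, -8/3, -6, -136/15, -140/9, -8248/315, -2081/45, -232024/2835, …
ICs: h(0) = 0, h′(0) = -8, h′′(0) = -8.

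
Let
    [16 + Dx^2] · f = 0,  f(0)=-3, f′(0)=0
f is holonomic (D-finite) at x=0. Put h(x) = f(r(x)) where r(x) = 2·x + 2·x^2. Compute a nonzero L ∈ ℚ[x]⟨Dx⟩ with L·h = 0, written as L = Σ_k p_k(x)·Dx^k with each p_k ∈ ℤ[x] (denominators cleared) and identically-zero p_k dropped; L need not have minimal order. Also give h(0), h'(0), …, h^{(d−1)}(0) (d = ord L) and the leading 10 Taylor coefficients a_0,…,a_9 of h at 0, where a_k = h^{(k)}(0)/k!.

f: a_k = -3, 0, 24, 0, -32, 0, 256/15, 0, -512/105, 0, …
f∘r: x↦r, Dx↦Dx/r' in L_f ⇒ L₀.
L = (64 + 384·x + 768·x^2 + 512·x^3) - 2·Dx + (1 + 2·x)·Dx^2  (order 2).
h: a_k = -3, 0, 96, 192, -416, -2048, -29696/15, 22528/5, 1535488/105, 1245184/105, …
ICs: h(0) = -3, h′(0) = 0.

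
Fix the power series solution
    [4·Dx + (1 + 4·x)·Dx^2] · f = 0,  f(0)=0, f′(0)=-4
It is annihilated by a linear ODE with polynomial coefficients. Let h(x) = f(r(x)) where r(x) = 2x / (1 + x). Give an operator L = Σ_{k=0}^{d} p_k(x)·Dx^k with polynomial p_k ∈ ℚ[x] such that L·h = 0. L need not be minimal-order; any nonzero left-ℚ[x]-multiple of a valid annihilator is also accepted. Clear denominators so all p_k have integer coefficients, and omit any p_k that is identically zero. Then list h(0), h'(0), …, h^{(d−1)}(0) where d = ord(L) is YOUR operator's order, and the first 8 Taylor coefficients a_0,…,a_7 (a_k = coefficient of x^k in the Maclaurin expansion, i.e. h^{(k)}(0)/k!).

L = (10 + 18·x)·Dx + (1 + 10·x + 9·x^2)·Dx^2  (order 2).
h: a_k = 0, -8, 40, -728/3, 1640, -59048/5, 265720/3, -4782968/7, …
ICs: h(0) = 0, h′(0) = -8.

f: a_k = 0, -4, 8, -64/3, 64, -1024/5, 2048/3, -16384/7, …
h₀=f(r): pull back L_f along r ⇒ L₀.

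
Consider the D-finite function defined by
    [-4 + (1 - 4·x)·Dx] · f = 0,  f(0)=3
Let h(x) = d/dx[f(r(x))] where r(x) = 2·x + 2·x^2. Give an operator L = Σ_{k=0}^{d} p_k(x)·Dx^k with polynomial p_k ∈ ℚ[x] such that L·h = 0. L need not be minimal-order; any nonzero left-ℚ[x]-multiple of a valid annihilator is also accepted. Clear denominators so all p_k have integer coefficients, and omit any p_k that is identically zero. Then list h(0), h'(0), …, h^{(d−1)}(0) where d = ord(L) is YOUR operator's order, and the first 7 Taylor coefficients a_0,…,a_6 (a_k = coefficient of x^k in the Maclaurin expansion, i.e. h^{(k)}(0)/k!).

L = (18 + 48·x + 48·x^2) + (-1 + 6·x + 24·x^2 + 16·x^3)·Dx  (order 1).
h: a_k = 24, 432, 5760, 68352, 760320, 8119296, 84295680, …
ICs: h(0) = 24.

f: a_k = 3, 12, 48, 192, 768, 3072, 12288, …
h₀=f(r): pull back L_f along r ⇒ L₀.
Derive L from L₀ (diff closure).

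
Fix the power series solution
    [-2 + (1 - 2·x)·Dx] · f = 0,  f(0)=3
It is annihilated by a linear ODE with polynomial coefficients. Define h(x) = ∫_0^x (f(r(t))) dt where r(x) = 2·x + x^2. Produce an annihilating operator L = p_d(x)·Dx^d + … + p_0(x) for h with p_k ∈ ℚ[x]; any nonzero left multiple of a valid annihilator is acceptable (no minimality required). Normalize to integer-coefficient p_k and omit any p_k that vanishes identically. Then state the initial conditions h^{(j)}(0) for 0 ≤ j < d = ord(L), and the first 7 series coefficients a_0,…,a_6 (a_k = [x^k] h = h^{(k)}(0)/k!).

f: a_k = 3, 6, 12, 24, 48, 96, 192, …
f∘r: x↦r, Dx↦Dx/r' in L_f ⇒ L₀.
∫: right-multiply L₀ by Dx.
L = (4 + 4·x)·Dx + (-1 + 4·x + 2·x^2)·Dx^2  (order 2).
h: a_k = 0, 3, 6, 18, 60, 1068/5, 792, …
ICs: h(0) = 0, h′(0) = 3.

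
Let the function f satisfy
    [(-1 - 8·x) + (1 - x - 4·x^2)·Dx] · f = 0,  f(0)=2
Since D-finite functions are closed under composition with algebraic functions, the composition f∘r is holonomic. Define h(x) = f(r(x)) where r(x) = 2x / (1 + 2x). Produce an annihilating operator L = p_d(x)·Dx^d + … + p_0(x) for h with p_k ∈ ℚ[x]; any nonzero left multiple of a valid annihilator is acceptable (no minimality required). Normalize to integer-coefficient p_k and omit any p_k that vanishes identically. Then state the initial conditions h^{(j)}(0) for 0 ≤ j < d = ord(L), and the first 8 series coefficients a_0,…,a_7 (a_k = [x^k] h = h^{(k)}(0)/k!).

L = (2 + 36·x) + (-1 - 4·x + 12·x^2 + 32·x^3)·Dx  (order 1).
h: a_k = 2, 4, 32, 0, 512, -1024, 10240, -36864, …
ICs: h(0) = 2.

f: a_k = 2, 2, 10, 18, 58, 130, 362, 882, …
L₀ from L_f via x↦r, Dx↦r'^{-1}Dx.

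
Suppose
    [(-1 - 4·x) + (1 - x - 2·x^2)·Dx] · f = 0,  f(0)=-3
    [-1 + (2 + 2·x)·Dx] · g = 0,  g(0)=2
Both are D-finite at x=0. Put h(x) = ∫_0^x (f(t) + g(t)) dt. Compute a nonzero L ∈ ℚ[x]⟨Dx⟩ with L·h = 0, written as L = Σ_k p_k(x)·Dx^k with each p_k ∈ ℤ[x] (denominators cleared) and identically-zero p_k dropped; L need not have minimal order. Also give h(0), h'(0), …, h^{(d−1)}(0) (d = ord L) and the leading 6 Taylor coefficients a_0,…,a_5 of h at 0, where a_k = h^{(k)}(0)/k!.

L = (-13 - 26·x - 40·x^2)·Dx + (25 + 69·x + 144·x^2 + 100·x^3)·Dx^2 + (-2 - 20·x + 6·x^2 + 64·x^3 + 40·x^4)·Dx^3  (order 3).
h: a_k = 0, -1, -1, -37/12, -119/32, -2117/320, …
ICs: h(0) = 0, h′(0) = -1, h′′(0) = -2.

f: a_k = -3, -3, -9, -15, -33, -63, …
g: a_k = 2, 1, -1/4, 1/8, -5/64, 7/128, …
f+g: L₀ = lclm(L_f,L_g), ord ≤ 1+1.
Integrate: L := L₀·Dx.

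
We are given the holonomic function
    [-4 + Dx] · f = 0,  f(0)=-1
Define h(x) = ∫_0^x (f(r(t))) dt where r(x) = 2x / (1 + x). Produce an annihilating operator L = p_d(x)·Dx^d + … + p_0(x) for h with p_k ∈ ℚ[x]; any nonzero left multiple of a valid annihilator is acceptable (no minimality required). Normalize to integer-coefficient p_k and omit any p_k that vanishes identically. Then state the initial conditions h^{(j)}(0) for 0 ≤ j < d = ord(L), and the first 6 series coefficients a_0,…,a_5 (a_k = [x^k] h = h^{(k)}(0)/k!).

L = -8·Dx + (1 + 2·x + x^2)·Dx^2  (order 2).
h: a_k = 0, -1, -4, -8, -22/3, -8/15, …
ICs: h(0) = 0, h′(0) = -1.

f: a_k = -1, -4, -8, -32/3, -32/3, -128/15, …
Substitute x→r, Dx→(1/r')Dx; clear ⇒ L₀.
h=∫h₀ ⇒ L = L₀·Dx.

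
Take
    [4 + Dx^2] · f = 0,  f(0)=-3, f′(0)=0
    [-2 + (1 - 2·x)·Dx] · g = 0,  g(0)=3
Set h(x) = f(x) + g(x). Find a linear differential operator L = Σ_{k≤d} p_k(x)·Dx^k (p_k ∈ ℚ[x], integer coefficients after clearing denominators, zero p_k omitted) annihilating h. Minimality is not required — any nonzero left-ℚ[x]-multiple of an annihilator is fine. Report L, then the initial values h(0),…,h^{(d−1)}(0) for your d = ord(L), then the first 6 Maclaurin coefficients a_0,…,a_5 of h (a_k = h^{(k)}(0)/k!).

f: a_k = -3, 0, 6, 0, -2, 0, …
g: a_k = 3, 6, 12, 24, 48, 96, …
f+g: L₀ = lclm(L_f,L_g), ord ≤ 2+1.
L = (-56 + 32·x - 32·x^2) + (12 - 40·x + 48·x^2 - 32·x^3)·Dx + (-14 + 8·x - 8·x^2)·Dx^2 + (3 - 10·x + 12·x^2 - 8·x^3)·Dx^3  (order 3).
h: a_k = 0, 6, 18, 24, 46, 96, …
ICs: h(0) = 0, h′(0) = 6, h′′(0) = 36.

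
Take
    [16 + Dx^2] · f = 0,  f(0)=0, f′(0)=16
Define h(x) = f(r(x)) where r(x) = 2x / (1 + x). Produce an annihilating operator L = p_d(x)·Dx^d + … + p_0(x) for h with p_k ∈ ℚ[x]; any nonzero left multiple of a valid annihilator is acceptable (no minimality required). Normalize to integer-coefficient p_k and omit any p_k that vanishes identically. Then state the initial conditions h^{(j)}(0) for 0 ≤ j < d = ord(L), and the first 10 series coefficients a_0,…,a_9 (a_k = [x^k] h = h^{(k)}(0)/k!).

L = 64 + (2 + 6·x + 6·x^2 + 2·x^3)·Dx + (1 + 4·x + 6·x^2 + 4·x^3 + x^4)·Dx^2  (order 2).
h: a_k = 0, 32, -32, -928/3, 992, -13856/15, -2080, 3033952/315, -874912/45, 61829728/2835, …
ICs: h(0) = 0, h′(0) = 32.

f: a_k = 0, 16, 0, -128/3, 0, 512/15, 0, -4096/315, 0, 8192/2835, …
h₀=f(r): pull back L_f along r ⇒ L₀.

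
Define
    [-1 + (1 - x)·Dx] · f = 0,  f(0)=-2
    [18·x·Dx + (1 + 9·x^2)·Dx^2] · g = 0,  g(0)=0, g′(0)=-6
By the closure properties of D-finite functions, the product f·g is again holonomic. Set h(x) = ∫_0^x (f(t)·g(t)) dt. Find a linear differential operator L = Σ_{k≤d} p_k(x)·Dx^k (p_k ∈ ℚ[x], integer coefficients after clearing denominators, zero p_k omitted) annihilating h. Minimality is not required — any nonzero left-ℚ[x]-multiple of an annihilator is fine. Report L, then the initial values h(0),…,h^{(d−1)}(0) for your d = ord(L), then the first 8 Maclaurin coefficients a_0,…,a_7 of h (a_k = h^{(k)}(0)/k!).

f: a_k = -2, -2, -2, -2, -2, -2, -2, -2, …
g: a_k = 0, -6, 0, 18, 0, -486/5, 0, 4374/7, …
Sym-product of L_f,L_g gives L₀ (≤ ord 2).
Integrate: L := L₀·Dx.
L = 18·x·Dx + (2 - 18·x + 36·x^2)·Dx^2 + (-1 + x - 9·x^2 + 9·x^3)·Dx^3  (order 3).
h: a_k = 0, 0, 6, 4, -6, -24/5, 142/5, 852/35, …
ICs: h(0) = 0, h′(0) = 0, h′′(0) = 12.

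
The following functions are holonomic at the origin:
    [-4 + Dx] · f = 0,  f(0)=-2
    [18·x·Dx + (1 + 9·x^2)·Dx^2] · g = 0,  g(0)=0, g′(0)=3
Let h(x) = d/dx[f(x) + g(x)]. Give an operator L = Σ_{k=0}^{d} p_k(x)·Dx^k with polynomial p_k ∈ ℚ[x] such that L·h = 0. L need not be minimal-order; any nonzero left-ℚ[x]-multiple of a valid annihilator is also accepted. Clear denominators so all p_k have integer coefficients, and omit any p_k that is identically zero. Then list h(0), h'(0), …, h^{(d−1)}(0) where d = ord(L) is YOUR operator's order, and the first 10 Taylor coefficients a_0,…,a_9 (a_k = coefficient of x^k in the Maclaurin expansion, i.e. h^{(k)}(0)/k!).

f: a_k = -2, -8, -16, -64/3, -64/3, -256/15, -512/45, -2048/315, -1024/315, -4096/2835, …
g: a_k = 0, 3, 0, -9, 0, 243/5, 0, -2187/7, 0, 2187, …
Weyl lclm of L_f,L_g ⇒ L₀ (ord ≤ 3).
Derive L from L₀ (diff closure).
L = (36 - 144·x - 972·x^2 - 1296·x^3) + (-17 + 99·x^2 - 648·x^4)·Dx + (2 + 9·x + 36·x^2 + 81·x^3 + 162·x^4)·Dx^2  (order 2).
h: a_k = -5, -32, -91, -256/3, 473/3, -1024/15, -100463/45, -8192/315, 6196049/315, -16384/2835, …
ICs: h(0) = -5, h′(0) = -32.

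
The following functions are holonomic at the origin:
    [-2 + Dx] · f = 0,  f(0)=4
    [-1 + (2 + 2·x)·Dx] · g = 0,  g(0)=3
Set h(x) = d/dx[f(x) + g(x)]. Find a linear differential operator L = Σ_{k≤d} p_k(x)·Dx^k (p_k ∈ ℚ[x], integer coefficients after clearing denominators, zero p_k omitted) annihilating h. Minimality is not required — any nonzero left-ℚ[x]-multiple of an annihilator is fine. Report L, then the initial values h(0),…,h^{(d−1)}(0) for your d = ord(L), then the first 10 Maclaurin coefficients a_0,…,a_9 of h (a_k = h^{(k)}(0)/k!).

f: a_k = 4, 8, 8, 16/3, 8/3, 16/15, 16/45, 32/315, 8/315, 16/2835, …
g: a_k = 3, 3/2, -3/8, 3/16, -15/128, 21/256, -63/1024, 99/2048, -1287/32768, 2145/65536, …
Weyl lclm of L_f,L_g ⇒ L₀ (ord ≤ 2).
Differentiate: ansatz ord ≤ ord L₀ ⇒ L.
L = (-14 - 8·x) + (-13 - 32·x - 16·x^2)·Dx + (10 + 18·x + 8·x^2)·Dx^2  (order 2).
h: a_k = 19/2, 61/4, 265/16, 979/96, 4411/768, 13549/7680, 96721/92160, -143261/1290240, 7129651/20643840, -99183971/371589120, …
ICs: h(0) = 19/2, h′(0) = 61/4.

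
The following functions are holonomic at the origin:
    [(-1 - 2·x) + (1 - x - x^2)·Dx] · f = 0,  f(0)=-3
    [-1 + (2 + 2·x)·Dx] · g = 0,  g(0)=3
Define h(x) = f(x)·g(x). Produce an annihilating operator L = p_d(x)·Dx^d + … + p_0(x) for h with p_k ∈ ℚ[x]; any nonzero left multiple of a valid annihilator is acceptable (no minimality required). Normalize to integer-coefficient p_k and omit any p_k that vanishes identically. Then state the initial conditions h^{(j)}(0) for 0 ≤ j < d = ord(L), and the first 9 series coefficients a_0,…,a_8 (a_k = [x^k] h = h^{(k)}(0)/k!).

L = (3 + 5·x + 3·x^2) + (-2 + 4·x^2 + 2·x^3)·Dx  (order 1).
h: a_k = -9, -27/2, -171/8, -567/16, -7227/128, -23589/256, -151983/1024, -492975/2048, -12747195/32768, …
ICs: h(0) = -9.

f: a_k = -3, -3, -6, -9, -15, -24, -39, -63, -102, …
g: a_k = 3, 3/2, -3/8, 3/16, -15/128, 21/256, -63/1024, 99/2048, -1287/32768, …
f·g: L₀ = L_f ⊗_s L_g, ord ≤ 1·1.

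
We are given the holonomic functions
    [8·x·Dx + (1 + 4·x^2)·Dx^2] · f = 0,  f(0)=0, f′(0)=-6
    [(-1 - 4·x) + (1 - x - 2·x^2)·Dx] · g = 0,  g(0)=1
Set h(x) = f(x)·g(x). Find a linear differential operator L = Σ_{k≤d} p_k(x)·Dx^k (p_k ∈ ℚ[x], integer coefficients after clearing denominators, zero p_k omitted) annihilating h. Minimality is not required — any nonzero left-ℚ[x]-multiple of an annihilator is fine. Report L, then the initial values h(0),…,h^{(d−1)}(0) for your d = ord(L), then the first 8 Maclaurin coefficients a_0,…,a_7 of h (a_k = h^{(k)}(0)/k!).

f: a_k = 0, -6, 0, 8, 0, -96/5, 0, 384/7, …
g: a_k = 1, 1, 3, 5, 11, 21, 43, 85, …
Sym-product of L_f,L_g gives L₀ (≤ ord 2).
L = (4 + 8·x + 48·x^2) + (2 + 16·x^2 + 48·x^3)·Dx + (-1 + x - 2·x^2 + 4·x^3 + 8·x^4)·Dx^2  (order 2).
h: a_k = 0, -6, -6, -10, -22, -306/5, -526/5, -6046/35, …
ICs: h(0) = 0, h′(0) = -6.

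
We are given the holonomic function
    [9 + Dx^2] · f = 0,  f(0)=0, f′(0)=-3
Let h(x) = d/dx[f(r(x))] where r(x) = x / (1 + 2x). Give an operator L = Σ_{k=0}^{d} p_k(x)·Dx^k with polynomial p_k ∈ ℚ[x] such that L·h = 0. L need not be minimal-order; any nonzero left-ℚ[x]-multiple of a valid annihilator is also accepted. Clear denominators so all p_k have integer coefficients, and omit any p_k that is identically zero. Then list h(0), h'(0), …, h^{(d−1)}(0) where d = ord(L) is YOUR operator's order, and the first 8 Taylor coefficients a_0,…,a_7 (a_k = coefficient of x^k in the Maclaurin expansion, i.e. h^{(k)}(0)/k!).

L = (33 + 96·x + 96·x^2) + (12 + 72·x + 144·x^2 + 96·x^3)·Dx + (1 + 8·x + 24·x^2 + 32·x^3 + 16·x^4)·Dx^2  (order 2).
h: a_k = -3, 12, -45/2, -12, 2319/8, -2925/2, 429483/80, -83163/5, …
ICs: h(0) = -3, h′(0) = 12.

f: a_k = 0, -3, 0, 9/2, 0, -81/40, 0, 243/560, …
f∘r: x↦r, Dx↦Dx/r' in L_f ⇒ L₀.
Differentiate: ansatz ord ≤ ord L₀ ⇒ L.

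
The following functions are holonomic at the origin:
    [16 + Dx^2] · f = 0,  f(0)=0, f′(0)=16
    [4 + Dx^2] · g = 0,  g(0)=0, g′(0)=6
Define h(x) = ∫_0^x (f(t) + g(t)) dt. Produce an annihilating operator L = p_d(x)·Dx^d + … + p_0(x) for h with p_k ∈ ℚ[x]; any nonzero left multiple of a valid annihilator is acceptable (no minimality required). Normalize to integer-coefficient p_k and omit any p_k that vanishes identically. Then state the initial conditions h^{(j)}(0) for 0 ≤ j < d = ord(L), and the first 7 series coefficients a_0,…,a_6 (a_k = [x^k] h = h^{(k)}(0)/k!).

L = 64·Dx + 20·Dx^3 + Dx^5  (order 5).
h: a_k = 0, 0, 11, 0, -35/3, 0, 262/45, …
ICs: h(0) = 0, h′(0) = 0, h′′(0) = 22, h′′′(0) = 0, h′′′′(0) = -280.

f: a_k = 0, 16, 0, -128/3, 0, 512/15, 0, …
g: a_k = 0, 6, 0, -4, 0, 4/5, 0, …
f+g: L₀ = lclm(L_f,L_g), ord ≤ 2+2.
Integrate: L := L₀·Dx.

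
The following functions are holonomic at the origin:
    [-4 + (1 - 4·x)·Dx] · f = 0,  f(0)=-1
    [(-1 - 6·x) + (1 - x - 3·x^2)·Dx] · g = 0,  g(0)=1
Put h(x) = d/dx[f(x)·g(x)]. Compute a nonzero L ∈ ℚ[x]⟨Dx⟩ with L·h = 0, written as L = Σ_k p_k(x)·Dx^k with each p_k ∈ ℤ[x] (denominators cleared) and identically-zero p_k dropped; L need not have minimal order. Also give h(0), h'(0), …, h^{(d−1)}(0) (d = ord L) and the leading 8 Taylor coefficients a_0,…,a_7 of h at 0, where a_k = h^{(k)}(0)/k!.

f: a_k = -1, -4, -16, -64, -256, -1024, -4096, -16384, …
g: a_k = 1, 1, 4, 7, 19, 40, 97, 217, …
L₀ := L_f ⊗_s L_g (sym. prod.), ord ≤ 1.
h₀' ⇒ L via d/dx closure of L₀.
L = (48 - 102·x - 354·x^2 + 192·x^3 + 1728·x^4) + (-5 + 27·x + 21·x^2 - 238·x^3 + 60·x^4 + 432·x^5)·Dx  (order 1).
h: a_k = -5, -48, -309, -1724, -8820, -42918, -201803, -926592, …
ICs: h(0) = -5.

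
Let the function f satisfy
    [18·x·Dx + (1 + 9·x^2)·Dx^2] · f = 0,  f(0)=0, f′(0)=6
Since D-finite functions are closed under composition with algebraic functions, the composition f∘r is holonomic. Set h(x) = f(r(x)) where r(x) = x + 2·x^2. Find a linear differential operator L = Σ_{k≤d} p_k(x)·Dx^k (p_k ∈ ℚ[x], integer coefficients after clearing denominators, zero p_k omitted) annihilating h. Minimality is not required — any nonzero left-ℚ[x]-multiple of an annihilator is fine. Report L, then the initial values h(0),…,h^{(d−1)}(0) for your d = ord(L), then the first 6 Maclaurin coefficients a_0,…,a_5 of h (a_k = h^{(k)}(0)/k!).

f: a_k = 0, 6, 0, -18, 0, 486/5, …
h₀=f(r): pull back L_f along r ⇒ L₀.
L = (-4 + 18·x + 144·x^2 + 432·x^3 + 432·x^4)·Dx + (1 + 4·x + 9·x^2 + 72·x^3 + 180·x^4 + 144·x^5)·Dx^2  (order 2).
h: a_k = 0, 6, 12, -18, -108, -594/5, …
ICs: h(0) = 0, h′(0) = 6.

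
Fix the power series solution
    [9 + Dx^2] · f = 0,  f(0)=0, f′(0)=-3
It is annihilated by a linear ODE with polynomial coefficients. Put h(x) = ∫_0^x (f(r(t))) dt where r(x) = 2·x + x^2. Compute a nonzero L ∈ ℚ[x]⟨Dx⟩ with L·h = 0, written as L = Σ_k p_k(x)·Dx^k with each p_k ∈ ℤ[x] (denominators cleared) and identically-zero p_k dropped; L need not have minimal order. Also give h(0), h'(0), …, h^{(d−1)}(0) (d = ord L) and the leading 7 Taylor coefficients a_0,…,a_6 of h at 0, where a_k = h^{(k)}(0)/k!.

f: a_k = 0, -3, 0, 9/2, 0, -81/40, 0, …
h₀=f(r): pull back L_f along r ⇒ L₀.
∫: right-multiply L₀ by Dx.
L = (36 + 108·x + 108·x^2 + 36·x^3)·Dx - Dx^2 + (1 + x)·Dx^3  (order 3).
h: a_k = 0, 0, -3, -1, 9, 54/5, -63/10, …
ICs: h(0) = 0, h′(0) = 0, h′′(0) = -6.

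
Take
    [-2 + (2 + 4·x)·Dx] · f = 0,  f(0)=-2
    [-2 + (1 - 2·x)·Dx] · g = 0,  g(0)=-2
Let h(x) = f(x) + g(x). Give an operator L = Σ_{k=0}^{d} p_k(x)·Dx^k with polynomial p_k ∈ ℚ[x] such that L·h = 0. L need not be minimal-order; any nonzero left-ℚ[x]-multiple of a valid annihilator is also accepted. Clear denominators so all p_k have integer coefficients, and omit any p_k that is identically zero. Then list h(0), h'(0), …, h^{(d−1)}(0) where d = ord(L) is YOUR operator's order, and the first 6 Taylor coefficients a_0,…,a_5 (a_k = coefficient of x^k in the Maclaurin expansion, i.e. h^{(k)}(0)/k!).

L = (10 + 12·x) + (-9 - 28·x - 36·x^2)·Dx + (1 + 6·x - 4·x^2 - 24·x^3)·Dx^2  (order 2).
h: a_k = -4, -6, -7, -17, -123/4, -263/4, …
ICs: h(0) = -4, h′(0) = -6.

f: a_k = -2, -2, 1, -1, 5/4, -7/4, …
g: a_k = -2, -4, -8, -16, -32, -64, …
Weyl lclm of L_f,L_g ⇒ L₀ (ord ≤ 2).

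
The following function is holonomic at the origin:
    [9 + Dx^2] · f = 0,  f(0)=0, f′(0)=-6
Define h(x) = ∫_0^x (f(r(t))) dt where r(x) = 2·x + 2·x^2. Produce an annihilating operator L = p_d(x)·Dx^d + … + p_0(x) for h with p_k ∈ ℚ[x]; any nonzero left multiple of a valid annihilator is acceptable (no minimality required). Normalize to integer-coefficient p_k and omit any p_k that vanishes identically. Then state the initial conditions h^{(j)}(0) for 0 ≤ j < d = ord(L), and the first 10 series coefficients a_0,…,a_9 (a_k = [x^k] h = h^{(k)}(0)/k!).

L = (36 + 216·x + 432·x^2 + 288·x^3)·Dx - 2·Dx^2 + (1 + 2·x)·Dx^3  (order 3).
h: a_k = 0, 0, -6, -4, 18, 216/5, 72/5, -576/7, -5184/35, -288/5, …
ICs: h(0) = 0, h′(0) = 0, h′′(0) = -12.

f: a_k = 0, -6, 0, 9, 0, -81/20, 0, 243/280, 0, -243/2240, …
L₀ from L_f via x↦r, Dx↦r'^{-1}Dx.
Integrate: L := L₀·Dx.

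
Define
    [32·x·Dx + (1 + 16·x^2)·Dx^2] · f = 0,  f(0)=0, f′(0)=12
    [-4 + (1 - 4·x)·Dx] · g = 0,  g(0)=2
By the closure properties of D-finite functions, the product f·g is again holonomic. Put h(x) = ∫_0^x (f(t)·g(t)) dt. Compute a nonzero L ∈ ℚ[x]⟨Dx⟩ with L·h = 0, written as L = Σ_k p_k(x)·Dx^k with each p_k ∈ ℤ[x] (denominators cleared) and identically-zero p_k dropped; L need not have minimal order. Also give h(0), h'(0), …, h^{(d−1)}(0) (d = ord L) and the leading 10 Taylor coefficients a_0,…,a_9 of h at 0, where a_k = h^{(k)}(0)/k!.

f: a_k = 0, 12, 0, -64, 0, 3072/5, 0, -49152/7, 0, 262144/3, …
g: a_k = 2, 8, 32, 128, 512, 2048, 8192, 32768, 131072, 524288, …
h₀=f·g: eliminate ⇒ L₀, order ≤ 2·1.
h=∫₀ˣh₀: take L = L₀·Dx.
L = 128·x·Dx + (8 - 32·x + 256·x^2)·Dx^2 + (-1 + 4·x - 16·x^2 + 64·x^3)·Dx^3  (order 3).
h: a_k = 0, 0, 12, 32, 64, 1024/5, 13312/15, 106496/35, 311296/35, 9961472/315, …
ICs: h(0) = 0, h′(0) = 0, h′′(0) = 24.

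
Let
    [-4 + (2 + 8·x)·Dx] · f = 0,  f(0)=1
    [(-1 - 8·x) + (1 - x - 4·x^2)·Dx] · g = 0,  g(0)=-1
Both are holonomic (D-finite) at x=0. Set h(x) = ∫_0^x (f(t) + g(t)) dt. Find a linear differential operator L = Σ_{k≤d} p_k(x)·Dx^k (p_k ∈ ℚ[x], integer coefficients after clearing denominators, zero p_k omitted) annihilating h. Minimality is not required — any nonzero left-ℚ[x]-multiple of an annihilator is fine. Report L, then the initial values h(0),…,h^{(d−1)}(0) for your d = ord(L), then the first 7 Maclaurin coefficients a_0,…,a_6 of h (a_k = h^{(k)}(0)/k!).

L = (24 + 156·x + 336·x^2 + 640·x^3)·Dx + (-14 - 96·x - 420·x^2 - 1184·x^3 - 1600·x^4)·Dx^2 + (-1 + 11·x + 90·x^2 + 24·x^3 - 544·x^4 - 640·x^5)·Dx^3  (order 3).
h: a_k = 0, 0, 1/2, -7/3, -5/4, -39/5, -37/6, …
ICs: h(0) = 0, h′(0) = 0, h′′(0) = 1.

f: a_k = 1, 2, -2, 4, -10, 28, -84, …
g: a_k = -1, -1, -5, -9, -29, -65, -181, …
L₀ := lclm(L_f,L_g); ord L₀ ≤ 1+1.
h=∫₀ˣh₀: take L = L₀·Dx.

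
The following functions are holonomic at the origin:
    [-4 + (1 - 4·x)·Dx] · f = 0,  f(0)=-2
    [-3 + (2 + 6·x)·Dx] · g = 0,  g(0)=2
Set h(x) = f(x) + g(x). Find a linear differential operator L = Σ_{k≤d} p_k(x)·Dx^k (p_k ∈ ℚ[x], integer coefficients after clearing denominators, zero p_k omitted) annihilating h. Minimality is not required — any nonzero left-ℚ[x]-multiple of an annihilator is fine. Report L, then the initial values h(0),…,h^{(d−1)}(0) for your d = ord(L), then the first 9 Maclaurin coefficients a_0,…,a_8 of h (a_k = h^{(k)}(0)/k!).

L = (-228 - 432·x) + (137 + 696·x + 1296·x^2)·Dx + (-10 - 62·x + 192·x^2 + 864·x^3)·Dx^2  (order 2).
h: a_k = 0, -5, -137/4, -997/8, -33173/64, -260443/128, -4209613/512, -33482261/1024, -2150298317/16384, …
ICs: h(0) = 0, h′(0) = -5.

f: a_k = -2, -8, -32, -128, -512, -2048, -8192, -32768, -131072, …
g: a_k = 2, 3, -9/4, 27/8, -405/64, 1701/128, -15309/512, 72171/1024, -2814669/16384, …
Sum ⇒ L₀ = lclm(L_f,L_g) in ℚ(x)⟨Dx⟩.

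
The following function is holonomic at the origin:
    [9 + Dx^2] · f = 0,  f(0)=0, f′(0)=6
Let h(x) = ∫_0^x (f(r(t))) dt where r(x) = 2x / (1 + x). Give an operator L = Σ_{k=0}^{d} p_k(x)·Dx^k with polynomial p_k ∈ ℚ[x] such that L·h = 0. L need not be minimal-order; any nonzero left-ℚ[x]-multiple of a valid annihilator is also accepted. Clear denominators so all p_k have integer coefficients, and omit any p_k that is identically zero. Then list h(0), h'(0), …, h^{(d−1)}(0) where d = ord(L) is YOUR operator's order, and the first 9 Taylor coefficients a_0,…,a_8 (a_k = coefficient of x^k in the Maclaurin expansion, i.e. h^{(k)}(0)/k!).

f: a_k = 0, 6, 0, -9, 0, 81/20, 0, -243/280, 0, …
h₀=f(r): pull back L_f along r ⇒ L₀.
h=∫₀ˣh₀: take L = L₀·Dx.
L = 36·Dx + (2 + 6·x + 6·x^2 + 2·x^3)·Dx^2 + (1 + 4·x + 6·x^2 + 4·x^3 + x^4)·Dx^3  (order 3).
h: a_k = 0, 0, 6, -4, -15, 204/5, -242/5, 60/7, 6693/70, …
ICs: h(0) = 0, h′(0) = 0, h′′(0) = 12.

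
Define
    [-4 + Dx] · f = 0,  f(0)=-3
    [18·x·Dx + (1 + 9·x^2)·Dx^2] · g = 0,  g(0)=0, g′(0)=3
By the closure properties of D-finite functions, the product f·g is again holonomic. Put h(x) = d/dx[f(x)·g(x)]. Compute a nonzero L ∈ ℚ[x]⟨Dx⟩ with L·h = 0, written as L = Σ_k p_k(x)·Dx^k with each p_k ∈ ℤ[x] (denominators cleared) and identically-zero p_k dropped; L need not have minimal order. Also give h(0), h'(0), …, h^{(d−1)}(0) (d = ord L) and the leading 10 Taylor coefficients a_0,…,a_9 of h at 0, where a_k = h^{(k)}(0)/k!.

f: a_k = -3, -12, -24, -32, -32, -128/5, -256/15, -1024/105, -512/105, -2048/945, …
g: a_k = 0, 3, 0, -9, 0, 243/5, 0, -2187/7, 0, 2187, …
L₀ := L_f ⊗_s L_g (sym. prod.), ord ≤ 2.
h=h₀': d/dx-closure on L₀ ⇒ L.
L = (-4 - 288·x + 1548·x^2 - 2592·x^3 + 2592·x^4) + (-7 + 108·x - 531·x^2 + 972·x^3 - 1296·x^4)·Dx + (2 - 9·x + 36·x^2 - 81·x^3 + 162·x^4)·Dx^2  (order 2).
h: a_k = -9, -72, -135, 48, -129, -2232, 269/5, 670624/35, -150867/35, -54838904/315, …
ICs: h(0) = -9, h′(0) = -72.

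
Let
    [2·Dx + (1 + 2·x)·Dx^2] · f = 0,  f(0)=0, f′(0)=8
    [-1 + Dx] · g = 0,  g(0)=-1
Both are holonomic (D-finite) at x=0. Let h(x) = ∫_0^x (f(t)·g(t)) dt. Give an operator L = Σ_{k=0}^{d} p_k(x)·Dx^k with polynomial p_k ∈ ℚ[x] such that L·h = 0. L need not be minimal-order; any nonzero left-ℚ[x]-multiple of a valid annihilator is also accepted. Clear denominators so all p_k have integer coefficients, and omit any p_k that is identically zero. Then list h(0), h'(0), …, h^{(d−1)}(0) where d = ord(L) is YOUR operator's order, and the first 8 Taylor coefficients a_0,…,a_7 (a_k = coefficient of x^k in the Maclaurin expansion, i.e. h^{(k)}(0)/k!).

L = (-1 + 2·x)·Dx - 4·x·Dx^2 + (1 + 2·x)·Dx^3  (order 3).
h: a_k = 0, 0, -4, 0, -5/3, 8/5, -209/90, 212/63, …
ICs: h(0) = 0, h′(0) = 0, h′′(0) = -8.

f: a_k = 0, 8, -8, 32/3, -16, 128/5, -128/3, 512/7, …
g: a_k = -1, -1, -1/2, -1/6, -1/24, -1/120, -1/720, -1/5040, …
f·g: L₀ = L_f ⊗_s L_g, ord ≤ 2·1.
h=∫h₀ ⇒ L = L₀·Dx.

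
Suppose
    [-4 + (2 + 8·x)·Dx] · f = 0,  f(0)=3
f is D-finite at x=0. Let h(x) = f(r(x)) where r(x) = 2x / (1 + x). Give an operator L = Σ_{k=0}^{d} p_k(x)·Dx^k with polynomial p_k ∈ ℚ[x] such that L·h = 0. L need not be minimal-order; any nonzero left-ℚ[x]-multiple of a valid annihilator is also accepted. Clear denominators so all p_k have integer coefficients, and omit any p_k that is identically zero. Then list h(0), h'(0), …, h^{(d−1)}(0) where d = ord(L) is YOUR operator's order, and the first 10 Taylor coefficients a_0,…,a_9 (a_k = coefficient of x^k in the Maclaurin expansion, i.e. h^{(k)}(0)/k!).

f: a_k = 3, 6, -6, 12, -30, 84, -252, 792, -2574, 8580, …
Substitute x→r, Dx→(1/r')Dx; clear ⇒ L₀.
L = -4 + (1 + 10·x + 9·x^2)·Dx  (order 1).
h: a_k = 3, 12, -36, 156, -852, 5292, -35460, 249660, -1820340, 13624140, …
ICs: h(0) = 3.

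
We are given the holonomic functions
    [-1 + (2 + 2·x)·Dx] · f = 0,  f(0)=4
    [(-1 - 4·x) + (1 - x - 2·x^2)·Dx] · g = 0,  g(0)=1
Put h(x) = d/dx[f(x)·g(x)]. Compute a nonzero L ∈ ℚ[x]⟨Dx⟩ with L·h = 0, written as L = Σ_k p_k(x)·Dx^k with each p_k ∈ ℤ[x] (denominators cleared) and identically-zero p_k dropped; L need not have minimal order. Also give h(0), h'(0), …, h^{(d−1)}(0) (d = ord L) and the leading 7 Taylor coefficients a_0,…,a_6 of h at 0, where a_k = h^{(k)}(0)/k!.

L = (9 + 20·x + 20·x^2) + (-2 - 2·x + 8·x^2 + 8·x^3)·Dx  (order 1).
h: a_k = 6, 27, 309/4, 1683/8, 33345/64, 160749/128, 1497321/512, …
ICs: h(0) = 6.

f: a_k = 4, 2, -1/2, 1/4, -5/32, 7/64, -21/256, …
g: a_k = 1, 1, 3, 5, 11, 21, 43, …
Product ⇒ symmetric product L₀, ord ≤ 1.
h₀' ⇒ L via d/dx closure of L₀.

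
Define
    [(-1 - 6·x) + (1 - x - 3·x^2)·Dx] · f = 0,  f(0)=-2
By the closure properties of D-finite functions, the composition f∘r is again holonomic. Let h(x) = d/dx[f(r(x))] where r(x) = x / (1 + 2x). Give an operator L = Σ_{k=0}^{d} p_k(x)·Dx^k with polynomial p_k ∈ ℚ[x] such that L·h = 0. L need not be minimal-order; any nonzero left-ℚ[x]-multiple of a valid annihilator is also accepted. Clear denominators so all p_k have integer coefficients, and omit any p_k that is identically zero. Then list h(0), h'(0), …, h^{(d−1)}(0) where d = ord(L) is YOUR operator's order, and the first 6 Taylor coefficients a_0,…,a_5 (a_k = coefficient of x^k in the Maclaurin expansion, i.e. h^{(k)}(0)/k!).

f: a_k = -2, -2, -8, -14, -38, -80, …
f∘r: x↦r, Dx↦Dx/r' in L_f ⇒ L₀.
Differentiate: ansatz ord ≤ ord L₀ ⇒ L.
L = (4 + 6·x + 30·x^2 + 32·x^3) + (-1 - 13·x - 45·x^2 - 38·x^3 + 16·x^4)·Dx  (order 1).
h: a_k = -2, -8, 30, -136, 560, -2220, …
ICs: h(0) = -2.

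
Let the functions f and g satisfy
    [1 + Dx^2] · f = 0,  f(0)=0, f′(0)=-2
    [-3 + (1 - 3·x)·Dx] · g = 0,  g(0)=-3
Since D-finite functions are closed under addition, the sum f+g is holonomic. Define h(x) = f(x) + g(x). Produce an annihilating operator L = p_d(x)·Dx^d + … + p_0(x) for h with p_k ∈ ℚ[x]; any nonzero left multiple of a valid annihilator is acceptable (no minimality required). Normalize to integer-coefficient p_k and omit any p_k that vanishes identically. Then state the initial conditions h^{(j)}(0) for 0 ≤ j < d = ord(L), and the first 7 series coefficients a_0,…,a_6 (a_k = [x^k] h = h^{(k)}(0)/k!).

L = (-165 + 18·x - 27·x^2) + (19 - 63·x + 27·x^2 - 27·x^3)·Dx + (-165 + 18·x - 27·x^2)·Dx^2 + (19 - 63·x + 27·x^2 - 27·x^3)·Dx^3  (order 3).
h: a_k = -3, -11, -27, -242/3, -243, -43741/60, -2187, …
ICs: h(0) = -3, h′(0) = -11, h′′(0) = -54.

f: a_k = 0, -2, 0, 1/3, 0, -1/60, 0, …
g: a_k = -3, -9, -27, -81, -243, -729, -2187, …
Weyl lclm of L_f,L_g ⇒ L₀ (ord ≤ 3).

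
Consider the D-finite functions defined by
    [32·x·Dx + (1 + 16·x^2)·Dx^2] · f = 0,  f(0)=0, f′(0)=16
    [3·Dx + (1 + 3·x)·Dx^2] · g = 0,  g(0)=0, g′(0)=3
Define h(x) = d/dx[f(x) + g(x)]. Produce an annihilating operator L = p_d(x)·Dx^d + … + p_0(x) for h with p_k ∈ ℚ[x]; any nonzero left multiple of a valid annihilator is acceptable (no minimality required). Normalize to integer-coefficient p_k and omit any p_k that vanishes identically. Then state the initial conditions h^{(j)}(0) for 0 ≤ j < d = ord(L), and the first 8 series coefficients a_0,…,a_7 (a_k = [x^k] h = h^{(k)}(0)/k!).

f: a_k = 0, 16, 0, -256/3, 0, 4096/5, 0, -65536/7, …
g: a_k = 0, 3, -9/2, 9, -81/4, 243/5, -243/2, 2187/7, …
L₀ := lclm(L_f,L_g); ord L₀ ≤ 2+2.
h₀' ⇒ L via d/dx closure of L₀.
L = (-96 - 864·x + 4608·x^2 + 4608·x^3) + (-50 - 192·x + 672·x^2 + 9216·x^3 + 9216·x^4)·Dx + (-3 + 23·x + 96·x^2 + 512·x^3 + 2304·x^4 + 2304·x^5)·Dx^2  (order 2).
h: a_k = 19, -9, -229, -81, 4339, -729, -63349, -6561, …
ICs: h(0) = 19, h′(0) = -9.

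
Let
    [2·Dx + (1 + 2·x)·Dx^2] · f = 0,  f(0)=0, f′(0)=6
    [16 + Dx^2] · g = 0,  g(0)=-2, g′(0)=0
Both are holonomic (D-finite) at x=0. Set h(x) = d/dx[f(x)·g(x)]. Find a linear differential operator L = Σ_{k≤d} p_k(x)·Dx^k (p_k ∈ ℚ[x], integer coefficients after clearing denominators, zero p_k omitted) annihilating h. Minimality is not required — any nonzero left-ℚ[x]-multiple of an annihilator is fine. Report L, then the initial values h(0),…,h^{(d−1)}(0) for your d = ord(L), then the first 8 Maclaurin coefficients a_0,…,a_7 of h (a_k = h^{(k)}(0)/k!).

f: a_k = 0, 6, -6, 8, -12, 96/5, -32, 384/7, …
g: a_k = -2, 0, 16, 0, -64/3, 0, 512/45, 0, …
Sym-product of L_f,L_g gives L₀ (≤ ord 4).
Differentiate: ansatz ord ≤ ord L₀ ⇒ L.
L = (-896 + 28672·x + 282624·x^2 + 1032192·x^3 + 1826816·x^4 + 1572864·x^5 + 524288·x^6) + (576 + 12416·x + 66560·x^2 + 153600·x^3 + 163840·x^4 + 65536·x^5)·Dx + (280 + 6592·x + 44480·x^2 + 141312·x^3 + 234496·x^4 + 196608·x^5 + 65536·x^6)·Dx^2 + (36 + 776·x + 4160·x^2 + 9600·x^3 + 10240·x^4 + 4096·x^5)·Dx^3 + (21 + 300·x + 1676·x^2 + 4800·x^3 + 7520·x^4 + 6144·x^5 + 2048·x^6)·Dx^4  (order 4).
h: a_k = -12, 24, 240, -288, -192, 0, 3328/5, -15872/15, …
ICs: h(0) = -12, h′(0) = 24, h′′(0) = 480, h′′′(0) = -1728.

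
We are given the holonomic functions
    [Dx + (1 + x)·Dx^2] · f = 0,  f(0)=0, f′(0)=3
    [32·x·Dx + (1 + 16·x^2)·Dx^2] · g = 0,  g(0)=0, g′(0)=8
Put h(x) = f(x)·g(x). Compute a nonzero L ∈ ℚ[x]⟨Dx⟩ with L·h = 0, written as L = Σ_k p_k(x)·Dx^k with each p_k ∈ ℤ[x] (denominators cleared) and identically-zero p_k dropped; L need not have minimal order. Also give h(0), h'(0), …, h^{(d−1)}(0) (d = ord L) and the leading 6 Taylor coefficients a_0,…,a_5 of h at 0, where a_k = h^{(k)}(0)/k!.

f: a_k = 0, 3, -3/2, 1, -3/4, 3/5, …
g: a_k = 0, 8, 0, -128/3, 0, 2048/5, …
f·g: L₀ = L_f ⊗_s L_g, ord ≤ 2·2.
L = (4224 + 8384·x + 204800·x^2 + 531456·x^3 + 491520·x^4 + 212992·x^5 + 262144·x^7)·Dx + (4098 + 28864·x + 258368·x^2 + 1045504·x^3 + 1798144·x^4 + 1523712·x^5 + 573440·x^6 + 786432·x^7 + 917504·x^8)·Dx^2 + (132 + 8644·x + 37632·x^2 + 196032·x^3 + 614400·x^4 + 955392·x^5 + 786432·x^6 + 540672·x^7 + 786432·x^8 + 524288·x^9)·Dx^3 + (65 + 258·x + 2497·x^2 + 8576·x^3 + 30336·x^4 + 76800·x^5 + 118272·x^6 + 98304·x^7 + 98304·x^8 + 131072·x^9 + 65536·x^10)·Dx^4  (order 4).
h: a_k = 0, 0, 24, -12, -120, 58, …
ICs: h(0) = 0, h′(0) = 0, h′′(0) = 48, h′′′(0) = -72.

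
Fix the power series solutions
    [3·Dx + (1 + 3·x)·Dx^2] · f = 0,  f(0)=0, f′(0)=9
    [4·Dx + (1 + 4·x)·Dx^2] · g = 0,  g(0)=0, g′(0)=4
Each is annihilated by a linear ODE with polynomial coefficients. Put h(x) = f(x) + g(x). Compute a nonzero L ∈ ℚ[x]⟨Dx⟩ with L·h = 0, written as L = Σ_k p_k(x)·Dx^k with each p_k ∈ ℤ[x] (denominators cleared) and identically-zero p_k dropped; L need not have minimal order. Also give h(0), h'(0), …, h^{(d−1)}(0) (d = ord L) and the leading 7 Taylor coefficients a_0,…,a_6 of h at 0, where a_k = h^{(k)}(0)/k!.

L = 24·Dx + (14 + 48·x)·Dx^2 + (1 + 7·x + 12·x^2)·Dx^3  (order 3).
h: a_k = 0, 13, -43/2, 145/3, -499/4, 1753/5, -6283/6, …
ICs: h(0) = 0, h′(0) = 13, h′′(0) = -43.

f: a_k = 0, 9, -27/2, 27, -243/4, 729/5, -729/2, …
g: a_k = 0, 4, -8, 64/3, -64, 1024/5, -2048/3, …
Weyl lclm of L_f,L_g ⇒ L₀ (ord ≤ 4).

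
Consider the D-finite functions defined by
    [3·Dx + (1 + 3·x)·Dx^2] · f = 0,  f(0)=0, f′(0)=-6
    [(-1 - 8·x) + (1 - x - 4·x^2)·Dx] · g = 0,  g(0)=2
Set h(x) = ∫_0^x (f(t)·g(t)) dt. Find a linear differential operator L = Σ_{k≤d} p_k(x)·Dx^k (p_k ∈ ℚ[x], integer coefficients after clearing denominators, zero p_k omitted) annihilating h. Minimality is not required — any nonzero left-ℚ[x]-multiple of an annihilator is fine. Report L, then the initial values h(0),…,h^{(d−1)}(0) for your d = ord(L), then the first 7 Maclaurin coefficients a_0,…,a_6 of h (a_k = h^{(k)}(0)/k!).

f: a_k = 0, -6, 9, -18, 81/2, -486/5, 243, …
g: a_k = 2, 2, 10, 18, 58, 130, 362, …
L₀ := L_f ⊗_s L_g (sym. prod.), ord ≤ 2.
Integrate: L := L₀·Dx.
L = (11 + 48·x)·Dx + (-1 + 25·x + 60·x^2)·Dx^2 + (-1 - 2·x + 7·x^2 + 12·x^3)·Dx^3  (order 3).
h: a_k = 0, 0, -6, 2, -39/2, 27/5, -799/10, …
ICs: h(0) = 0, h′(0) = 0, h′′(0) = -12.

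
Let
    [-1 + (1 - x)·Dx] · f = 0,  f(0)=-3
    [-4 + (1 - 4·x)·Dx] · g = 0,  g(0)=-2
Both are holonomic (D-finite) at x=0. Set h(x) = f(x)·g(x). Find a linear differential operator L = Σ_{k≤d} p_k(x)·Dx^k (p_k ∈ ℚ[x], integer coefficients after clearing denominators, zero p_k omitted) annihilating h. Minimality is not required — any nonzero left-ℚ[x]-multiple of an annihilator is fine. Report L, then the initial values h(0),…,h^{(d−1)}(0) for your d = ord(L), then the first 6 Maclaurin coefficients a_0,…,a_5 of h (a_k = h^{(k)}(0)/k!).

L = (-5 + 8·x) + (1 - 5·x + 4·x^2)·Dx  (order 1).
h: a_k = 6, 30, 126, 510, 2046, 8190, …
ICs: h(0) = 6.

f: a_k = -3, -3, -3, -3, -3, -3, …
g: a_k = -2, -8, -32, -128, -512, -2048, …
Product ⇒ symmetric product L₀, ord ≤ 1.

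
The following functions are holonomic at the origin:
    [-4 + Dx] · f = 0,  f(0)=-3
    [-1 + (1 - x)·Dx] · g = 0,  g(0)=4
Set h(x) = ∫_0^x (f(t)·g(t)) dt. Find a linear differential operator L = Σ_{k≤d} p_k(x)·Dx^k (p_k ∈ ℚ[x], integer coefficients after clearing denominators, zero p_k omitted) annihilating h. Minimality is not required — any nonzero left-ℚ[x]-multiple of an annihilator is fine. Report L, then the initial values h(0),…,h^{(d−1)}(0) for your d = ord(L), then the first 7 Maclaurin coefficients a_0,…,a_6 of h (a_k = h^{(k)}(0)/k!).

f: a_k = -3, -12, -24, -32, -32, -128/5, -256/15, …
g: a_k = 4, 4, 4, 4, 4, 4, 4, …
L₀ := L_f ⊗_s L_g (sym. prod.), ord ≤ 1.
h=∫h₀ ⇒ L = L₀·Dx.
L = (5 - 4·x)·Dx + (-1 + x)·Dx^2  (order 2).
h: a_k = 0, -12, -30, -52, -71, -412/5, -1286/15, …
ICs: h(0) = 0, h′(0) = -12.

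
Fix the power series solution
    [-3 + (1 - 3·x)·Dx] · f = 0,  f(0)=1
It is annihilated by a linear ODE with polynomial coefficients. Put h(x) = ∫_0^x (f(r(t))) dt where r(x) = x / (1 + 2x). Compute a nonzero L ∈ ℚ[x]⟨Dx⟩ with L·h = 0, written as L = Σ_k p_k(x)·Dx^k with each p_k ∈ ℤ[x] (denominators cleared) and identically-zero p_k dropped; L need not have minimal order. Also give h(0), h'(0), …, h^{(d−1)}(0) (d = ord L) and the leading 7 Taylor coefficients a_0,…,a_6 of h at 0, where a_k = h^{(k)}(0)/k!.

L = 3·Dx + (-1 - x + 2·x^2)·Dx^2  (order 2).
h: a_k = 0, 1, 3/2, 1, 3/4, 3/5, 1/2, …
ICs: h(0) = 0, h′(0) = 1.

f: a_k = 1, 3, 9, 27, 81, 243, 729, …
f∘r: x↦r, Dx↦Dx/r' in L_f ⇒ L₀.
Integrate: L := L₀·Dx.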